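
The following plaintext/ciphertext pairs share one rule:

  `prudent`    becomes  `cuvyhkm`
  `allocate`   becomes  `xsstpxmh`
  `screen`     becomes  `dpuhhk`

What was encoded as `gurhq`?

brief

p(15)→c(2) and r(17)→u(20) fit y≡9x+23 (mod 26); the inverse of 9 mod 26 is 3. Treating letters as 0–25, the rule is x ↦ 9x + 23 (mod 26).
Decoding gurhq: g(6)→3·(6−23)≡1=b; u(20)→3·(20−23)≡17=r; r(17)→3·(17−23)≡8=i; h(7)→3·(7−23)≡4=e; q(16)→3·(16−23)≡5=f (all mod 26).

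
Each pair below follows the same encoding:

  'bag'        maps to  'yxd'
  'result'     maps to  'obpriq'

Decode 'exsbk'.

Compare letters: b→y is +23, a→x is +23, g→d is +23 — a constant shift. It's a constant shift of +23 (ROT23).
Reversing it on exsbk: e−23=h, x−23=a, s−23=v, b−23=e, k−23=n.

haven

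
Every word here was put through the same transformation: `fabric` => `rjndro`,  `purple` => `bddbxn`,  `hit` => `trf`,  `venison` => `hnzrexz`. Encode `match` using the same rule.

Two shifts are in play — +9 for a/e/i/o/u, +12 for every other letter.
On match: m(cons)+12=y, a(vowel)+9=j, t(cons)+12=f, c(cons)+12=o, h(cons)+12=t.

yjfot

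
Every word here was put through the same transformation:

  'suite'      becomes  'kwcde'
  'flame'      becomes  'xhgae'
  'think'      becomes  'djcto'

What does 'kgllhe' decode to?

saddle

Treating letters as 0–25, the rule is x ↦ 19x + 6 (mod 26).
Decoding kgllhe: k(10)→11·(10−6)≡18=s; g(6)→11·(6−6)≡0=a; l(11)→11·(11−6)≡3=d; l(11)→11·(11−6)≡3=d; h(7)→11·(7−6)≡11=l; e(4)→11·(4−6)≡4=e (all mod 26).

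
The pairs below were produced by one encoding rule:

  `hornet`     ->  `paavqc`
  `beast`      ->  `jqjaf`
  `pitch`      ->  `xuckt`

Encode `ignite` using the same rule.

Shifts by position in hornet: pos 0: h→p (+8), pos 1: o→a (+12), pos 2: r→a (+9), pos 3: n→v (+8), pos 4: e→q (+12), pos 5: t→c (+9) — repeating every 3. The shifts repeat in a cycle of length 3: positions 0,1,… shift by +8, +12, +9, then the pattern repeats.
For ignite: i+8=q, g+12=s, n+9=w, i+8=q, t+12=f, e+9=n.

qswqfn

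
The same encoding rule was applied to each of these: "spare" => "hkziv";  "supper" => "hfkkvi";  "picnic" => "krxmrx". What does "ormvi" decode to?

Each pair mirrors across the alphabet (s↔h, p↔k, a↔z): positions sum to 25. This is the alphabet-reversal cipher (Atbash): a becomes z, b becomes y, etc.
Undoing it on ormvi: o↔l, r↔i, m↔n, v↔e, i↔r.

liner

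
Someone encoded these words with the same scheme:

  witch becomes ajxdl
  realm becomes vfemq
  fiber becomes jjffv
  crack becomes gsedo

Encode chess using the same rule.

It's a Vigenère-style cipher with numeric key [4,1]: position i shifts by key[i mod 2].
On chess: c+4=g, h+1=i, e+4=i, s+1=t, s+4=w.

giitw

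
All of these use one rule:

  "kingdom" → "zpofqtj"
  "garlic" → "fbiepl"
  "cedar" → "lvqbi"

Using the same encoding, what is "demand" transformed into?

Treating letters as 0–25, the rule is x ↦ 5x + 1 (mod 26).
On demand: d(3)→5·3+1≡16=q; e(4)→5·4+1≡21=v; m(12)→5·12+1≡9=j; a(0)→5·0+1≡1=b; n(13)→5·13+1≡14=o; d(3)→5·3+1≡16=q (all mod 26).

qvjboq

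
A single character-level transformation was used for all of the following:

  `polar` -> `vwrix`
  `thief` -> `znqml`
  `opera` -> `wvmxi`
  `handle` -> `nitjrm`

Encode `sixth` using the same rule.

yqdzn

The rule splits by letter class: vowels +8, consonants +6.
On sixth: s(cons)+6=y, i(vowel)+8=q, x(cons)+6=d, t(cons)+6=z, h(cons)+6=n.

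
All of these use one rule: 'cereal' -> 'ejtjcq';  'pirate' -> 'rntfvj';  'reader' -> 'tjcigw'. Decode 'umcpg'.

shake

Shifts by position in cereal: pos 0: c→e (+2), pos 1: e→j (+5), pos 2: r→t (+2), pos 3: e→j (+5) — repeating every 2. A repeating key of period 2 is used — shifts +2, +5 over and over.
Undoing it on umcpg: u−2=s, m−5=h, c−2=a, p−5=k, g−2=e.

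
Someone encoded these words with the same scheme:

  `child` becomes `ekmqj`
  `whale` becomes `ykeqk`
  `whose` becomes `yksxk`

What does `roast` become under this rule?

Each letter shifts forward by (position + 2), i.e. 2, 3, 4, … — the shift grows by one for each successive letter.
For roast: r+2=t, o+3=r, a+4=e, s+5=x, t+6=z.

trexz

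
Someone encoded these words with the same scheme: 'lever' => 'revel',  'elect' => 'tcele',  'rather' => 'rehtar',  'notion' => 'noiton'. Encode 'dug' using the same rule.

The output letters match the input read backwards: lever reversed is revel. It's just the letters in reverse order.
On dug: reverse → gud.

gud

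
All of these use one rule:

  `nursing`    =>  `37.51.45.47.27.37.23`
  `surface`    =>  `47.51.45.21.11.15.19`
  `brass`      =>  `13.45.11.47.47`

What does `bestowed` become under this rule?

With a=1..z=26, the number is 2·pos + 9.
For bestowed: b=2→13, e=5→19, s=19→47, t=20→49, o=15→39, w=23→55, e=5→19, d=4→17.

13.19.47.49.39.55.19.17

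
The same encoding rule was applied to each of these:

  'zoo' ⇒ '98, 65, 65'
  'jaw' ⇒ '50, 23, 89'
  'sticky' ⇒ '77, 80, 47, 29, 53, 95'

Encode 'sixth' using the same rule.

77, 47, 92, 80, 44

z(#26)→98 and o(#15)→65: differences scale by 3, so n = 3·pos + 20. Each letter becomes 3×(its alphabet position, a=1..z=26) + 20.
On sixth: s=19→77, i=9→47, x=24→92, t=20→80, h=8→44.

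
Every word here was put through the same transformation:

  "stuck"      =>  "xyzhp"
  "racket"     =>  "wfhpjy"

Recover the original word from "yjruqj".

temple

Each letter is shifted forward by 5 in the alphabet (a Caesar shift of +5).
Undoing it on yjruqj: y−5=t, j−5=e, r−5=m, u−5=p, q−5=l, j−5=e.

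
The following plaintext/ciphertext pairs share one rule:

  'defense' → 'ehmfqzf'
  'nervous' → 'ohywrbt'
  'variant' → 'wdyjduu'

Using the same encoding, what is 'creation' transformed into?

dulbwppq

Shifts by position in defense: pos 0: d→e (+1), pos 1: e→h (+3), pos 2: f→m (+7), pos 3: e→f (+1), pos 4: n→q (+3), pos 5: s→z (+7) — repeating every 3. The shifts repeat in a cycle of length 3: positions 0,1,… shift by +1, +3, +7, then the pattern repeats.
For creation: c+1=d, r+3=u, e+7=l, a+1=b, t+3=w, i+7=p, o+1=p, n+3=q.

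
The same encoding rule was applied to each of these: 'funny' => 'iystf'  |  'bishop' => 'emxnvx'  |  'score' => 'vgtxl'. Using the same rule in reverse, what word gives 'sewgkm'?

parade

In funny: f→i is +3, u→y is +4, n→s is +5, n→t is +6 — the shift increases by 1 each position. Each letter shifts forward by (position + 3), i.e. 3, 4, 5, … — the shift grows by one for each successive letter.
Reversing it on sewgkm: s−3=p, e−4=a, w−5=r, g−6=a, k−7=d, m−8=e.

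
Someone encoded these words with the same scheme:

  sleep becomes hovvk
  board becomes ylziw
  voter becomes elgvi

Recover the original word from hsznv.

shame

This is the alphabet-reversal cipher (Atbash): a becomes z, b becomes y, etc.
Undoing it on hsznv: h↔s, s↔h, z↔a, n↔m, v↔e.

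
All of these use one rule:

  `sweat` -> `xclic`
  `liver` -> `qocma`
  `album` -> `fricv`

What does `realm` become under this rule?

wkhtv

Letter i (0-indexed) is shifted by i+5, so successive shifts are 5, 6, 7, ….
On realm: r+5=w, e+6=k, a+7=h, l+8=t, m+9=v.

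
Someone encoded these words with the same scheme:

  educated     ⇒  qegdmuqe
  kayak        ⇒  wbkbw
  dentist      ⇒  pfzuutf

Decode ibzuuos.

wanting

Shifts by position in educated: pos 0: e→q (+12), pos 1: d→e (+1), pos 2: u→g (+12), pos 3: c→d (+1) — repeating every 2. A repeating key of period 2 is used — shifts +12, +1 over and over.
Reversing it on ibzuuos: i−12=w, b−1=a, z−12=n, u−1=t, u−12=i, o−1=n, s−12=g.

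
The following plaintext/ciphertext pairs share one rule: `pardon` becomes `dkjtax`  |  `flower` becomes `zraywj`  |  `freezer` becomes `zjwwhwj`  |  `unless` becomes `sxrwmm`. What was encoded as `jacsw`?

rogue

p(15)→d(3) and a(0)→k(10) fit y≡3x+10 (mod 26); the inverse of 3 mod 26 is 9. Each letter's alphabet position (a=0..z=25) is mapped through 3·x+10 mod 26 — an affine cipher.
Decoding jacsw: j(9)→9·(9−10)≡17=r; a(0)→9·(0−10)≡14=o; c(2)→9·(2−10)≡6=g; s(18)→9·(18−10)≡20=u; w(22)→9·(22−10)≡4=e (all mod 26).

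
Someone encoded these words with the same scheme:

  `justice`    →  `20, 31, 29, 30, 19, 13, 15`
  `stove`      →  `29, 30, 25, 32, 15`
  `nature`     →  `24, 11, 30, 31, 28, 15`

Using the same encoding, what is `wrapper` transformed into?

33, 28, 11, 26, 26, 15, 28

j is letter #10 and maps to 20: an offset of 10. The number is (letter's place in the alphabet, a=1) + 10.
Applying it to wrapper: w=23→33, r=18→28, a=1→11, p=16→26, p=16→26, e=5→15, r=18→28.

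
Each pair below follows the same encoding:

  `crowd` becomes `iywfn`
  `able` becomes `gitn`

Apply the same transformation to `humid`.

nburn

The shift increases by 1 at each position, starting from +6: 6, 7, 8, ….
For humid: h+6=n, u+7=b, m+8=u, i+9=r, d+10=n.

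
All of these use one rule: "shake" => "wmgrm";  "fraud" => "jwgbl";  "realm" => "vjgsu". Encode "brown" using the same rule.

fwudv

Each letter shifts forward by (position + 4), i.e. 4, 5, 6, … — the shift grows by one for each successive letter.
On brown: b+4=f, r+5=w, o+6=u, w+7=d, n+8=v.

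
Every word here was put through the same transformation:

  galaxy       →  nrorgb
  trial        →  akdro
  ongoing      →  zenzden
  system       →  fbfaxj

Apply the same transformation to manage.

jrernx

Treating letters as 0–25, the rule is x ↦ 21x + 17 (mod 26).
For manage: m(12)→21·12+17≡9=j; a(0)→21·0+17≡17=r; n(13)→21·13+17≡4=e; a(0)→21·0+17≡17=r; g(6)→21·6+17≡13=n; e(4)→21·4+17≡23=x (all mod 26).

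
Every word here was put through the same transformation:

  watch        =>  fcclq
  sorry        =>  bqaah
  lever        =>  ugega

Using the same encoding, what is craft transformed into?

lacoc

The shift depends on letter class: consonant w→f is +9, but vowel a→c is +2. The rule splits by letter class: vowels +2, consonants +9.
On craft: c(cons)+9=l, r(cons)+9=a, a(vowel)+2=c, f(cons)+9=o, t(cons)+9=c.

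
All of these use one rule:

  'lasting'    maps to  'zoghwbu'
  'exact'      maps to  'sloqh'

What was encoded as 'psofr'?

Compare letters: l→z is +14, a→o is +14, s→g is +14 — a constant shift. It's a constant shift of +14 (ROT14).
Undoing it on psofr: p−14=b, s−14=e, o−14=a, f−14=r, r−14=d.

beard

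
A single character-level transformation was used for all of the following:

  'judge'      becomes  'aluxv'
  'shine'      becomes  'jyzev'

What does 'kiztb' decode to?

Each letter is shifted forward by 17 in the alphabet (a Caesar shift of +17).
Decoding kiztb: k−17=t, i−17=r, z−17=i, t−17=c, b−17=k.

trick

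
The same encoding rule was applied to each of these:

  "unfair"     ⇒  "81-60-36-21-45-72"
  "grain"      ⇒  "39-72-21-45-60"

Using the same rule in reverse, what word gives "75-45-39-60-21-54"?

u(#21)→81 and n(#14)→60: differences scale by 3, so n = 3·pos + 18. The formula is n = 3×(alphabet index, a=1) + 18.
Decoding 75-45-39-60-21-54: 75→(75−18)÷3=19=s, 45→(45−18)÷3=9=i, 39→(39−18)÷3=7=g, 60→(60−18)÷3=14=n, 21→(21−18)÷3=1=a, 54→(54−18)÷3=12=l.

signal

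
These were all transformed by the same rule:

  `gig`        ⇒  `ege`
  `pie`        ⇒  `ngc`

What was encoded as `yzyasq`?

Every letter moves 24 places later in the alphabet, wrapping around z→a.
Reversing it on yzyasq: y−24=a, z−24=b, y−24=a, a−24=c, s−24=u, q−24=s.

abacus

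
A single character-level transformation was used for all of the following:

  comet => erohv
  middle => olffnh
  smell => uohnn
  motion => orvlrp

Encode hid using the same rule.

jlf

Vowels shift forward by 3 and consonants shift forward by 2.
For hid: h(cons)+2=j, i(vowel)+3=l, d(cons)+2=f.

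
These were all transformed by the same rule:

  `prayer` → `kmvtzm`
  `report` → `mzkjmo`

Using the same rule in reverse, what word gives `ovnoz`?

taste

Compare letters: p→k is +21, r→m is +21, a→v is +21 — a constant shift. It's a constant shift of +21 (ROT21).
Undoing it on ovnoz: o−21=t, v−21=a, n−21=s, o−21=t, z−21=e.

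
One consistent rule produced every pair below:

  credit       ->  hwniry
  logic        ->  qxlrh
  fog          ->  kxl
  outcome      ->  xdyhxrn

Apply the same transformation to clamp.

The shift depends on letter class: consonant c→h is +5, but vowel e→n is +9. The rule splits by letter class: vowels +9, consonants +5.
On clamp: c(cons)+5=h, l(cons)+5=q, a(vowel)+9=j, m(cons)+5=r, p(cons)+5=u.

hqjru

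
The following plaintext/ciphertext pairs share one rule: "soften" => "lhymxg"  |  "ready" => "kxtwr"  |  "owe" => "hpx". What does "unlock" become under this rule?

ngehvd

Compare letters: s→l is +19, o→h is +19, f→y is +19 — a constant shift. Each letter is shifted forward by 19 in the alphabet (a Caesar shift of +19).
Applying it to unlock: u+19=n, n+19=g, l+19=e, o+19=h, c+19=v, k+19=d.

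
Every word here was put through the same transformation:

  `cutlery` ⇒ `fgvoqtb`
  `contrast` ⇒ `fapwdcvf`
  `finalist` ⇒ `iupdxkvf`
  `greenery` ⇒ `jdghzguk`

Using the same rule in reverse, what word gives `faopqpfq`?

Shifts by position in cutlery: pos 0: c→f (+3), pos 1: u→g (+12), pos 2: t→v (+2), pos 3: l→o (+3), pos 4: e→q (+12), pos 5: r→t (+2) — repeating every 3. The shifts repeat in a cycle of length 3: positions 0,1,… shift by +3, +12, +2, then the pattern repeats.
Reversing it on faopqpfq: f−3=c, a−12=o, o−2=m, p−3=m, q−12=e, p−2=n, f−3=c, q−12=e.

commence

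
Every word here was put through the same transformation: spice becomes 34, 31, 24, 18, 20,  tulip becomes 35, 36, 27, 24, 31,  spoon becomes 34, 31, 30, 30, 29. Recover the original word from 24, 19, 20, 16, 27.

Each letter is replaced by its alphabet position (a=1..z=26) + 15.
Decoding 24, 19, 20, 16, 27: 24→(24−15)÷1=9=i, 19→(19−15)÷1=4=d, 20→(20−15)÷1=5=e, 16→(16−15)÷1=1=a, 27→(27−15)÷1=12=l.

ideal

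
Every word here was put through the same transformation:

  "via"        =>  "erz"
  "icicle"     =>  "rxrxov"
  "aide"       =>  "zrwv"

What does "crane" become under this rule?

This is the alphabet-reversal cipher (Atbash): a becomes z, b becomes y, etc.
Applying it to crane: c↔x, r↔i, a↔z, n↔m, e↔v.

xizmv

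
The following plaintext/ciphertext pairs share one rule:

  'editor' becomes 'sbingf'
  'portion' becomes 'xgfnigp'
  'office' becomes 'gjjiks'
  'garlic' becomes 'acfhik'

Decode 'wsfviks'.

service

e(4)→s(18) and d(3)→b(1) fit y≡17x+2 (mod 26); the inverse of 17 mod 26 is 23. This is an affine cipher: with a=0,…,z=25, each position x becomes (17x+2) mod 26.
Decoding wsfviks: w(22)→23·(22−2)≡18=s; s(18)→23·(18−2)≡4=e; f(5)→23·(5−2)≡17=r; v(21)→23·(21−2)≡21=v; i(8)→23·(8−2)≡8=i; k(10)→23·(10−2)≡2=c; s(18)→23·(18−2)≡4=e (all mod 26).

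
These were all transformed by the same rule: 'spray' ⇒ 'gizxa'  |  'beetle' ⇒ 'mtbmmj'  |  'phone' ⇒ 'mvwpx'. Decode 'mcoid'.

vague

The output letters match the input read backwards, each shifted +8: spray reversed is yarps. Read the word backwards and shift each letter +8.
Reversing it on mcoid: shift back: m−8=e, c−8=u, o−8=g, i−8=a, d−8=v → eugav; then reverse → vague.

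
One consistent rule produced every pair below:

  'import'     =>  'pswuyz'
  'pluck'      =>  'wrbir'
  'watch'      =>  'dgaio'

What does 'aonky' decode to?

tiger

The shifts repeat in a cycle of length 2: positions 0,1,… shift by +7, +6, then the pattern repeats.
Undoing it on aonky: a−7=t, o−6=i, n−7=g, k−6=e, y−7=r.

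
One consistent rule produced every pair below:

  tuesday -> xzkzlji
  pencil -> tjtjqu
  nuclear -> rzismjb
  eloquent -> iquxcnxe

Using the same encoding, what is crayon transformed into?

Letter i (0-indexed) is shifted by i+4, so successive shifts are 4, 5, 6, ….
Applying it to crayon: c+4=g, r+5=w, a+6=g, y+7=f, o+8=w, n+9=w.

gwgfww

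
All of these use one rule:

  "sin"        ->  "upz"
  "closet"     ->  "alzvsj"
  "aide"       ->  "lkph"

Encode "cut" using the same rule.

abj

The output letters match the input read backwards, each shifted +7: sin reversed is nis. The word is reversed, then every letter is shifted forward by 7.
Applying it to cut: reverse → tuc; then shift: t+7=a, u+7=b, c+7=j.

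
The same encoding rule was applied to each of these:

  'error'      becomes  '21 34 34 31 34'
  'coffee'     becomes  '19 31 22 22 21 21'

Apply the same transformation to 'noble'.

30 31 18 28 21

e is letter #5 and maps to 21: an offset of 16. Each letter is replaced by its alphabet position (a=1..z=26) + 16.
For noble: n=14→30, o=15→31, b=2→18, l=12→28, e=5→21.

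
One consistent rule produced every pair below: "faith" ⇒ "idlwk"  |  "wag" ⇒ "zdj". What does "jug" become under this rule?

This is a Caesar cipher with shift 3.
For jug: j+3=m, u+3=x, g+3=j.

mxj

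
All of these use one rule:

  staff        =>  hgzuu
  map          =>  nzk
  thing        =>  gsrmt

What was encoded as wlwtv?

dodge

Each letter is replaced by its mirror in the alphabet: a↔z, b↔y, c↔x, and so on (the Atbash cipher).
Decoding wlwtv: w↔d, l↔o, w↔d, t↔g, v↔e.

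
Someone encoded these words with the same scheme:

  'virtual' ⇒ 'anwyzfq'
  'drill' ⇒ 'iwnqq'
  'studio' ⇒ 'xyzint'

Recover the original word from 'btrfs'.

It's a constant shift of +5 (ROT5).
Undoing it on btrfs: b−5=w, t−5=o, r−5=m, f−5=a, s−5=n.

woman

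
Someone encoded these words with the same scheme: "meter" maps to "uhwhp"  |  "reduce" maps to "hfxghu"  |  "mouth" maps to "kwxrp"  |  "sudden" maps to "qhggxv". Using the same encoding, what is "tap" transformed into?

sdw

Two steps: reverse the string, then apply a Caesar shift of +3.
For tap: reverse → pat; then shift: p+3=s, a+3=d, t+3=w.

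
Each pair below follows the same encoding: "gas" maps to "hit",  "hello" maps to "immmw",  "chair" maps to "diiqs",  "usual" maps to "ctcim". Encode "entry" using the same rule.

mousz

The shift depends on letter class: consonant g→h is +1, but vowel a→i is +8. The rule splits by letter class: vowels +8, consonants +1.
For entry: e(vowel)+8=m, n(cons)+1=o, t(cons)+1=u, r(cons)+1=s, y(cons)+1=z.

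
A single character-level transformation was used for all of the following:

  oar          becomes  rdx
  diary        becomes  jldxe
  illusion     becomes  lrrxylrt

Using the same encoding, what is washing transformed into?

cdynltm

The shift depends on letter class: consonant r→x is +6, but vowel o→r is +3. Vowels shift forward by 3 and consonants shift forward by 6.
On washing: w(cons)+6=c, a(vowel)+3=d, s(cons)+6=y, h(cons)+6=n, i(vowel)+3=l, n(cons)+6=t, g(cons)+6=m.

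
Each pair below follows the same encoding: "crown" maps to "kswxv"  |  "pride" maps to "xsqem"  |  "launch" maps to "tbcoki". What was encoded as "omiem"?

Shifts by position in crown: pos 0: c→k (+8), pos 1: r→s (+1), pos 2: o→w (+8), pos 3: w→x (+1) — repeating every 2. The shifts repeat in a cycle of length 2: positions 0,1,… shift by +8, +1, then the pattern repeats.
Undoing it on omiem: o−8=g, m−1=l, i−8=a, e−1=d, m−8=e.

glade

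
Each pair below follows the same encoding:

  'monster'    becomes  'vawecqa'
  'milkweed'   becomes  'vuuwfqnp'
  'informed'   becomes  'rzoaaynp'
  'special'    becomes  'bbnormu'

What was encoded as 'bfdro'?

The shifts repeat in a cycle of length 2: positions 0,1,… shift by +9, +12, then the pattern repeats.
Decoding bfdro: b−9=s, f−12=t, d−9=u, r−12=f, o−9=f.

stuff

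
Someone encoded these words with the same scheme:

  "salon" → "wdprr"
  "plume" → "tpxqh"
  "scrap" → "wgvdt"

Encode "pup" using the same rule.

The shift depends on letter class: consonant s→w is +4, but vowel a→d is +3. Two shifts are in play — +3 for a/e/i/o/u, +4 for every other letter.
On pup: p(cons)+4=t, u(vowel)+3=x, p(cons)+4=t.

txt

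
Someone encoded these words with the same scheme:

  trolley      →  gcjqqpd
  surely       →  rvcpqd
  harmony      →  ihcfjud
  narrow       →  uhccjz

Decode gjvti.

Each letter's alphabet position (a=0..z=25) is mapped through 15·x+7 mod 26 — an affine cipher.
Decoding gjvti: g(6)→7·(6−7)≡19=t; j(9)→7·(9−7)≡14=o; v(21)→7·(21−7)≡20=u; t(19)→7·(19−7)≡6=g; i(8)→7·(8−7)≡7=h (all mod 26).

tough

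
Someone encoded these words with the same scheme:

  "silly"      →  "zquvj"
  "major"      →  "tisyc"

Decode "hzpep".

argue

In silly: s→z is +7, i→q is +8, l→u is +9, l→v is +10 — the shift increases by 1 each position. Each letter shifts forward by (position + 7), i.e. 7, 8, 9, … — the shift grows by one for each successive letter.
Undoing it on hzpep: h−7=a, z−8=r, p−9=g, e−10=u, p−11=e.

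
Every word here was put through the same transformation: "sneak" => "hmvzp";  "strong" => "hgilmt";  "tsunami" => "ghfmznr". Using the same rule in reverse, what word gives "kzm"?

Each pair mirrors across the alphabet (s↔h, n↔m, e↔v): positions sum to 25. Each letter is replaced by its mirror in the alphabet: a↔z, b↔y, c↔x, and so on (the Atbash cipher).
Undoing it on kzm: k↔p, z↔a, m↔n.

pan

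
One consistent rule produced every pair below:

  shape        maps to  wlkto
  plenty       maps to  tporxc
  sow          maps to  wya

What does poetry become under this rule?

tyoxvc

The shift depends on letter class: consonant s→w is +4, but vowel a→k is +10. The rule splits by letter class: vowels +10, consonants +4.
Applying it to poetry: p(cons)+4=t, o(vowel)+10=y, e(vowel)+10=o, t(cons)+4=x, r(cons)+4=v, y(cons)+4=c.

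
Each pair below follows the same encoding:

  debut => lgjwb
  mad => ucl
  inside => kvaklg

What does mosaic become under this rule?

The shift depends on letter class: consonant d→l is +8, but vowel e→g is +2. The rule splits by letter class: vowels +2, consonants +8.
For mosaic: m(cons)+8=u, o(vowel)+2=q, s(cons)+8=a, a(vowel)+2=c, i(vowel)+2=k, c(cons)+8=k.

uqackk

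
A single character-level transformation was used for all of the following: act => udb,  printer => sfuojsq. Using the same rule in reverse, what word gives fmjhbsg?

The output letters match the input read backwards, each shifted +1: act reversed is tca. Read the word backwards and shift each letter +1.
Reversing it on fmjhbsg: shift back: f−1=e, m−1=l, j−1=i, h−1=g, b−1=a, s−1=r, g−1=f → eligarf; then reverse → fragile.

fragile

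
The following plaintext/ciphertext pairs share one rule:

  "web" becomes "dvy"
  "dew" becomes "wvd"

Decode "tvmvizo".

general

Each pair mirrors across the alphabet (w↔d, e↔v, b↔y): positions sum to 25. Each letter is replaced by its mirror in the alphabet: a↔z, b↔y, c↔x, and so on (the Atbash cipher).
Undoing it on tvmvizo: t↔g, v↔e, m↔n, v↔e, i↔r, z↔a, o↔l.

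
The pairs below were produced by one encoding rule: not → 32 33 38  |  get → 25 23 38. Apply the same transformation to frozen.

24 36 33 44 23 32

Letters become their 1-based position plus 18 (so a→19, b→20, …).
Applying it to frozen: f=6→24, r=18→36, o=15→33, z=26→44, e=5→23, n=14→32.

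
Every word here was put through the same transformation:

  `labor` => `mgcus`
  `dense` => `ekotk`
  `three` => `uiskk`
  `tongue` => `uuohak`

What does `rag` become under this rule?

sgh

Two shifts are in play — +6 for a/e/i/o/u, +1 for every other letter.
On rag: r(cons)+1=s, a(vowel)+6=g, g(cons)+1=h.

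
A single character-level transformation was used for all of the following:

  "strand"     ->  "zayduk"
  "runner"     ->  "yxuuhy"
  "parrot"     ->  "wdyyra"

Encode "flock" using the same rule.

msrjr

Vowels shift forward by 3 and consonants shift forward by 7.
On flock: f(cons)+7=m, l(cons)+7=s, o(vowel)+3=r, c(cons)+7=j, k(cons)+7=r.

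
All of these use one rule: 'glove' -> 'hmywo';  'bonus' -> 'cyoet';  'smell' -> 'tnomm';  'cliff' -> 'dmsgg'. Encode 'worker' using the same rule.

xyslos

The shift depends on letter class: consonant g→h is +1, but vowel o→y is +10. The rule splits by letter class: vowels +10, consonants +1.
On worker: w(cons)+1=x, o(vowel)+10=y, r(cons)+1=s, k(cons)+1=l, e(vowel)+10=o, r(cons)+1=s.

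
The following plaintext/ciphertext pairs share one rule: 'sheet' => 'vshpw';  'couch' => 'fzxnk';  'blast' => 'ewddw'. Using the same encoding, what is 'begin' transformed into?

Shifts by position in sheet: pos 0: s→v (+3), pos 1: h→s (+11), pos 2: e→h (+3), pos 3: e→p (+11) — repeating every 2. It's a Vigenère-style cipher with numeric key [3,11]: position i shifts by key[i mod 2].
For begin: b+3=e, e+11=p, g+3=j, i+11=t, n+3=q.

epjtq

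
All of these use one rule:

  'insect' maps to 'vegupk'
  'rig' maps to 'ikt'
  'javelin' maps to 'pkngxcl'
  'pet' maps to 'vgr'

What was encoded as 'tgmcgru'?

Read the word backwards and shift each letter +2.
Decoding tgmcgru: shift back: t−2=r, g−2=e, m−2=k, c−2=a, g−2=e, r−2=p, u−2=s → rekaeps; then reverse → speaker.

speaker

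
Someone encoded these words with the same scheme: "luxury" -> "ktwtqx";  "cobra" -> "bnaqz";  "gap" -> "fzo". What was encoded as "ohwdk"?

Compare letters: l→k is +25, u→t is +25, x→w is +25 — a constant shift. This is a Caesar cipher with shift 25.
Undoing it on ohwdk: o−25=p, h−25=i, w−25=x, d−25=e, k−25=l.

pixel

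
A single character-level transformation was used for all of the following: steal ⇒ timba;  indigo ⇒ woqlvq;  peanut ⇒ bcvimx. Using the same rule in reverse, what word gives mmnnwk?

The output letters match the input read backwards, each shifted +8: steal reversed is laets. The word is reversed, then every letter is shifted forward by 8.
Reversing it on mmnnwk: shift back: m−8=e, m−8=e, n−8=f, n−8=f, w−8=o, k−8=c → eeffoc; then reverse → coffee.

coffee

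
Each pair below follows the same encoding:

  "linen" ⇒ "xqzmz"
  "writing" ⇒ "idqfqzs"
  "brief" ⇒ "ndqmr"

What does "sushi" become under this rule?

The shift depends on letter class: consonant l→x is +12, but vowel i→q is +8. The rule splits by letter class: vowels +8, consonants +12.
For sushi: s(cons)+12=e, u(vowel)+8=c, s(cons)+12=e, h(cons)+12=t, i(vowel)+8=q.

ecetq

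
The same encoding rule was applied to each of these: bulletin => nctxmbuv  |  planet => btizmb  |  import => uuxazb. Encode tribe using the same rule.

Shifts by position in bulletin: pos 0: b→n (+12), pos 1: u→c (+8), pos 2: l→t (+8), pos 3: l→x (+12), pos 4: e→m (+8), pos 5: t→b (+8) — repeating every 3. It's a Vigenère-style cipher with numeric key [12,8,8]: position i shifts by key[i mod 3].
On tribe: t+12=f, r+8=z, i+8=q, b+12=n, e+8=m.

fzqnm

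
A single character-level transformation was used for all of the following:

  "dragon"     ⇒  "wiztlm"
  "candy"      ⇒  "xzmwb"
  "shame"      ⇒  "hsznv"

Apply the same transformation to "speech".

This is the alphabet-reversal cipher (Atbash): a becomes z, b becomes y, etc.
For speech: s↔h, p↔k, e↔v, e↔v, c↔x, h↔s.

hkvvxs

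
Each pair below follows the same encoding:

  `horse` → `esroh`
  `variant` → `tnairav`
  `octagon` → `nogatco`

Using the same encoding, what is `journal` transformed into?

lanruoj

It's just the letters in reverse order.
For journal: reverse → lanruoj.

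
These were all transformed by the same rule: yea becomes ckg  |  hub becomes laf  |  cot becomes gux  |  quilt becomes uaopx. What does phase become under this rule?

tlgwk

The shift depends on letter class: consonant y→c is +4, but vowel e→k is +6. Vowels shift forward by 6 and consonants shift forward by 4.
On phase: p(cons)+4=t, h(cons)+4=l, a(vowel)+6=g, s(cons)+4=w, e(vowel)+6=k.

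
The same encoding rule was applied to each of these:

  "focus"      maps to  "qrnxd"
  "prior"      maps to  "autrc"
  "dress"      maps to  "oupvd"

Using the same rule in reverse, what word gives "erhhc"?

tower

Shifts by position in focus: pos 0: f→q (+11), pos 1: o→r (+3), pos 2: c→n (+11), pos 3: u→x (+3) — repeating every 2. A repeating key of period 2 is used — shifts +11, +3 over and over.
Decoding erhhc: e−11=t, r−3=o, h−11=w, h−3=e, c−11=r.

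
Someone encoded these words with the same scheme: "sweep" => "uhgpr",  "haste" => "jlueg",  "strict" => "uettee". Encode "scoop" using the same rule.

unqzr

A repeating key of period 2 is used — shifts +2, +11 over and over.
For scoop: s+2=u, c+11=n, o+2=q, o+11=z, p+2=r.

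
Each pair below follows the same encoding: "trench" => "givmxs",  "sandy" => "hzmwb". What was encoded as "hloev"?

solve

Each pair mirrors across the alphabet (t↔g, r↔i, e↔v): positions sum to 25. Each letter is replaced by its mirror in the alphabet: a↔z, b↔y, c↔x, and so on (the Atbash cipher).
Reversing it on hloev: h↔s, l↔o, o↔l, e↔v, v↔e.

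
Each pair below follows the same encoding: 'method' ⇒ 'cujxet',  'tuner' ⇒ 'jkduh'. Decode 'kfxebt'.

Compare letters: m→c is +16, e→u is +16, t→j is +16 — a constant shift. Each letter is shifted forward by 16 in the alphabet (a Caesar shift of +16).
Undoing it on kfxebt: k−16=u, f−16=p, x−16=h, e−16=o, b−16=l, t−16=d.

uphold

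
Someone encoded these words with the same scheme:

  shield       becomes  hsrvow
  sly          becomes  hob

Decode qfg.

Each pair mirrors across the alphabet (s↔h, h↔s, i↔r): positions sum to 25. Letters are reflected about the middle of the alphabet (position → 25−position): Atbash.
Undoing it on qfg: q↔j, f↔u, g↔t.

jut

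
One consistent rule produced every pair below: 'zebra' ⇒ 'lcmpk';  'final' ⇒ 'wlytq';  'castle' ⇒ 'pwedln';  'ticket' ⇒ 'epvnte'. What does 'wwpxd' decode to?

smell

Read the word backwards and shift each letter +11.
Undoing it on wwpxd: shift back: w−11=l, w−11=l, p−11=e, x−11=m, d−11=s → llems; then reverse → smell.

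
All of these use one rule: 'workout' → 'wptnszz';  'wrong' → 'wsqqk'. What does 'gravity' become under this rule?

In workout: w→w is +0, o→p is +1, r→t is +2, k→n is +3 — the shift increases by 1 each position. The shift increases by 1 at each position, starting from +0: 0, 1, 2, ….
On gravity: g+0=g, r+1=s, a+2=c, v+3=y, i+4=m, t+5=y, y+6=e.

gscymye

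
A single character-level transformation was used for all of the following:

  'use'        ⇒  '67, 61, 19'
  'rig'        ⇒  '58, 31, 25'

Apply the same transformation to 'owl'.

49, 73, 40

u(#21)→67 and s(#19)→61: differences scale by 3, so n = 3·pos + 4. With a=1..z=26, the number is 3·pos + 4.
On owl: o=15→49, w=23→73, l=12→40.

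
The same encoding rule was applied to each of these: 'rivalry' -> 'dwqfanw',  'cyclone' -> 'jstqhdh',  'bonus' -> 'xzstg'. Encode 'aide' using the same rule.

jinf

The output letters match the input read backwards, each shifted +5: rivalry reversed is yrlavir. Read the word backwards and shift each letter +5.
On aide: reverse → edia; then shift: e+5=j, d+5=i, i+5=n, a+5=f.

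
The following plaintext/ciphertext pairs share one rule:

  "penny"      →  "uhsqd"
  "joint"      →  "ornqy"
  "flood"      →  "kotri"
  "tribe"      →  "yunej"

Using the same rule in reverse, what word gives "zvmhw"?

Shifts by position in penny: pos 0: p→u (+5), pos 1: e→h (+3), pos 2: n→s (+5), pos 3: n→q (+3) — repeating every 2. A repeating key of period 2 is used — shifts +5, +3 over and over.
Undoing it on zvmhw: z−5=u, v−3=s, m−5=h, h−3=e, w−5=r.

usher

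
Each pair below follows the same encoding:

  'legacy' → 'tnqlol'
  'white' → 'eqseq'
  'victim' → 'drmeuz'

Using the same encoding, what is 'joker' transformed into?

Each letter shifts forward by (position + 8), i.e. 8, 9, 10, … — the shift grows by one for each successive letter.
On joker: j+8=r, o+9=x, k+10=u, e+11=p, r+12=d.

rxupd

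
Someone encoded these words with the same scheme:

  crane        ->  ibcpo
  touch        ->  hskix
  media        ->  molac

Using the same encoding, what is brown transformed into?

fbsqp

c(2)→i(8) and r(17)→b(1) fit y≡3x+2 (mod 26); the inverse of 3 mod 26 is 9. Each letter's alphabet position (a=0..z=25) is mapped through 3·x+2 mod 26 — an affine cipher.
For brown: b(1)→3·1+2≡5=f; r(17)→3·17+2≡1=b; o(14)→3·14+2≡18=s; w(22)→3·22+2≡16=q; n(13)→3·13+2≡15=p (all mod 26).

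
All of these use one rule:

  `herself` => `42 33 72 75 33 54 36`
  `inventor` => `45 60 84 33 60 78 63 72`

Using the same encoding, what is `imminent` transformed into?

The formula is n = 3×(alphabet index, a=1) + 18.
Applying it to imminent: i=9→45, m=13→57, m=13→57, i=9→45, n=14→60, e=5→33, n=14→60, t=20→78.

45 57 57 45 60 33 60 78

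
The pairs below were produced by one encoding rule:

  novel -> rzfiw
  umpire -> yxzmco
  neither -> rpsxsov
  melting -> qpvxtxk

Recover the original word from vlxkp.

range

Shifts by position in novel: pos 0: n→r (+4), pos 1: o→z (+11), pos 2: v→f (+10), pos 3: e→i (+4), pos 4: l→w (+11) — repeating every 3. It's a Vigenère-style cipher with numeric key [4,11,10]: position i shifts by key[i mod 3].
Decoding vlxkp: v−4=r, l−11=a, x−10=n, k−4=g, p−11=e.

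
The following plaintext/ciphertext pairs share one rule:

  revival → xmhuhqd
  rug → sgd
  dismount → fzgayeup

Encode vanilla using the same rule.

mxxuzmh

The output letters match the input read backwards, each shifted +12: revival reversed is laviver. Two steps: reverse the string, then apply a Caesar shift of +12.
For vanilla: reverse → allinav; then shift: a+12=m, l+12=x, l+12=x, i+12=u, n+12=z, a+12=m, v+12=h.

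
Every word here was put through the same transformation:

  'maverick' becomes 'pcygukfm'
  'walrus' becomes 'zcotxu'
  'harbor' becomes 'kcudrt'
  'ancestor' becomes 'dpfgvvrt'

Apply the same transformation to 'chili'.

fjlnl

A repeating key of period 2 is used — shifts +3, +2 over and over.
Applying it to chili: c+3=f, h+2=j, i+3=l, l+2=n, i+3=l.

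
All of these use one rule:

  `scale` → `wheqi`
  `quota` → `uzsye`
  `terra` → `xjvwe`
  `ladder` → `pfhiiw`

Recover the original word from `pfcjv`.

It's a Vigenère-style cipher with numeric key [4,5]: position i shifts by key[i mod 2].
Decoding pfcjv: p−4=l, f−5=a, c−4=y, j−5=e, v−4=r.

layer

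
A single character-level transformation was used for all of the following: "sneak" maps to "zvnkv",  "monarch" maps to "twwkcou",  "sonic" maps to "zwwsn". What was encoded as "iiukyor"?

In sneak: s→z is +7, n→v is +8, e→n is +9, a→k is +10 — the shift increases by 1 each position. Each letter shifts forward by (position + 7), i.e. 7, 8, 9, … — the shift grows by one for each successive letter.
Decoding iiukyor: i−7=b, i−8=a, u−9=l, k−10=a, y−11=n, o−12=c, r−13=e.

balance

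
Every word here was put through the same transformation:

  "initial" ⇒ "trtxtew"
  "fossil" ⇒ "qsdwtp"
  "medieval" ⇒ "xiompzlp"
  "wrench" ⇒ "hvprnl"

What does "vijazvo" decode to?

keyword

The shifts repeat in a cycle of length 2: positions 0,1,… shift by +11, +4, then the pattern repeats.
Reversing it on vijazvo: v−11=k, i−4=e, j−11=y, a−4=w, z−11=o, v−4=r, o−11=d.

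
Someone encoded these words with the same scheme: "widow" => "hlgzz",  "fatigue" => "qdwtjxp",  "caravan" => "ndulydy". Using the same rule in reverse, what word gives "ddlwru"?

Shifts by position in widow: pos 0: w→h (+11), pos 1: i→l (+3), pos 2: d→g (+3), pos 3: o→z (+11), pos 4: w→z (+3) — repeating every 3. The shifts repeat in a cycle of length 3: positions 0,1,… shift by +11, +3, +3, then the pattern repeats.
Reversing it on ddlwru: d−11=s, d−3=a, l−3=i, w−11=l, r−3=o, u−3=r.

sailor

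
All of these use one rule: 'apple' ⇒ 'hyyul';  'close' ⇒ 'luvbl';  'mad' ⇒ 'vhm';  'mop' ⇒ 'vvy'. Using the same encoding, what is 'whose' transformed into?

fqvbl

Two shifts are in play — +7 for a/e/i/o/u, +9 for every other letter.
Applying it to whose: w(cons)+9=f, h(cons)+9=q, o(vowel)+7=v, s(cons)+9=b, e(vowel)+7=l.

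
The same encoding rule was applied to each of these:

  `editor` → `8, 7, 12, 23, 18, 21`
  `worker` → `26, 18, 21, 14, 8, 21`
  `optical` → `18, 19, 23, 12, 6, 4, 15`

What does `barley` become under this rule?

5, 4, 21, 15, 8, 28

e is letter #5 and maps to 8: an offset of 3. Each letter is replaced by its alphabet position (a=1..z=26) + 3.
For barley: b=2→5, a=1→4, r=18→21, l=12→15, e=5→8, y=25→28.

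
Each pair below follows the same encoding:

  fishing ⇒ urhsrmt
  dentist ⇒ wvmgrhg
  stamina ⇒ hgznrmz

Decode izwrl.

This is the alphabet-reversal cipher (Atbash): a becomes z, b becomes y, etc.
Reversing it on izwrl: i↔r, z↔a, w↔d, r↔i, l↔o.

radio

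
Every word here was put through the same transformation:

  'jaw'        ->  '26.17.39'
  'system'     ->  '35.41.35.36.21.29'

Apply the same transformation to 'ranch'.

34.17.30.19.24

j is letter #10 and maps to 26: an offset of 16. Letters become their 1-based position plus 16 (so a→17, b→18, …).
For ranch: r=18→34, a=1→17, n=14→30, c=3→19, h=8→24.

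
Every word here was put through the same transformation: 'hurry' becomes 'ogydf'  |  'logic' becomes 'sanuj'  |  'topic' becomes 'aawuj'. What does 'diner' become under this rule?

kuuqy

A repeating key of period 2 is used — shifts +7, +12 over and over.
Applying it to diner: d+7=k, i+12=u, n+7=u, e+12=q, r+7=y.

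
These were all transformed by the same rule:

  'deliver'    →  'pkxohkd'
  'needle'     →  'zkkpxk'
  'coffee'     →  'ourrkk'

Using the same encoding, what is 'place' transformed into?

The shift depends on letter class: consonant d→p is +12, but vowel e→k is +6. The rule splits by letter class: vowels +6, consonants +12.
On place: p(cons)+12=b, l(cons)+12=x, a(vowel)+6=g, c(cons)+12=o, e(vowel)+6=k.

bxgok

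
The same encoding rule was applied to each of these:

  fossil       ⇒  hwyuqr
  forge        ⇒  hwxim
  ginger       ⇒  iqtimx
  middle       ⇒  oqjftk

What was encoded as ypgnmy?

whales

The shifts repeat in a cycle of length 3: positions 0,1,… shift by +2, +8, +6, then the pattern repeats.
Undoing it on ypgnmy: y−2=w, p−8=h, g−6=a, n−2=l, m−8=e, y−6=s.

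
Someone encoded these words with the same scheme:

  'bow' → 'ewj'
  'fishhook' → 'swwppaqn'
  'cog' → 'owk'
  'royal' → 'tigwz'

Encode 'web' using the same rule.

The output letters match the input read backwards, each shifted +8: bow reversed is wob. Read the word backwards and shift each letter +8.
For web: reverse → bew; then shift: b+8=j, e+8=m, w+8=e.

jme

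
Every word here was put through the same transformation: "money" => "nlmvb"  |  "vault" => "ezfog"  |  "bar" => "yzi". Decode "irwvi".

Letters are reflected about the middle of the alphabet (position → 25−position): Atbash.
Decoding irwvi: i↔r, r↔i, w↔d, v↔e, i↔r.

rider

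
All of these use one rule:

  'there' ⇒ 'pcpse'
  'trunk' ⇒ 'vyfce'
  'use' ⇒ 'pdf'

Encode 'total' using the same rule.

The word is reversed, then every letter is shifted forward by 11.
Applying it to total: reverse → latot; then shift: l+11=w, a+11=l, t+11=e, o+11=z, t+11=e.

wleze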